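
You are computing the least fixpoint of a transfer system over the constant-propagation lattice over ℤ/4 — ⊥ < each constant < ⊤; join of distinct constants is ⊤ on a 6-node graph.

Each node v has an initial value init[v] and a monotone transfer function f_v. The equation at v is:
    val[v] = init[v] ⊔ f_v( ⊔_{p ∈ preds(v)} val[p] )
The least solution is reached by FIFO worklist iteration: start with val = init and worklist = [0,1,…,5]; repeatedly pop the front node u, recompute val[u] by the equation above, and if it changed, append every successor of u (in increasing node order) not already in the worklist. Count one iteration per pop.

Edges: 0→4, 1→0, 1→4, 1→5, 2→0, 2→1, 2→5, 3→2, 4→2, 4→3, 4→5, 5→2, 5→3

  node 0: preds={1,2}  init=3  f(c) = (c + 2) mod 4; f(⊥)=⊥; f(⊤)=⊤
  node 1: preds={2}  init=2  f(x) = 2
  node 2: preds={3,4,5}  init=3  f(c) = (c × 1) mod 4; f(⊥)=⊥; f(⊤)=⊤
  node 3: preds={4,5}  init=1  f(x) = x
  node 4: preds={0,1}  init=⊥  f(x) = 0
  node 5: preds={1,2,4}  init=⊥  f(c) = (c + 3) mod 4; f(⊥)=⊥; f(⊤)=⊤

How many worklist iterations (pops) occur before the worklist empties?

Iteration log — 11 steps:
  step 1. node 0  ⊔preds=⊤  new=⊤  old=3  +wl: 
  step 2. node 1  ⊔preds=3  new=2  stable
  step 3. node 2  ⊔preds=1  new=⊤  old=3  +wl: 0,1
  step 4. node 3  ⊔preds=⊥  new=1  stable
  step 5. node 4  ⊔preds=⊤  new=0  old=⊥  +wl: 2,3
  step 6. node 5  ⊔preds=⊤  new=⊤  old=⊥  +wl: 
  step 7. node 0  ⊔preds=⊤  new=⊤  stable
  step 8. node 1  ⊔preds=⊤  new=2  stable
  step 9. node 2  ⊔preds=⊤  new=⊤  stable
  step 10. node 3  ⊔preds=⊤  new=⊤  old=1  +wl: 2
  step 11. node 2  ⊔preds=⊤  new=⊤  stable

Least fixpoint reached:
  node 0: ⊤
  node 1: 2
  node 2: ⊤
  node 3: ⊤
  node 4: 0
  node 5: ⊤

11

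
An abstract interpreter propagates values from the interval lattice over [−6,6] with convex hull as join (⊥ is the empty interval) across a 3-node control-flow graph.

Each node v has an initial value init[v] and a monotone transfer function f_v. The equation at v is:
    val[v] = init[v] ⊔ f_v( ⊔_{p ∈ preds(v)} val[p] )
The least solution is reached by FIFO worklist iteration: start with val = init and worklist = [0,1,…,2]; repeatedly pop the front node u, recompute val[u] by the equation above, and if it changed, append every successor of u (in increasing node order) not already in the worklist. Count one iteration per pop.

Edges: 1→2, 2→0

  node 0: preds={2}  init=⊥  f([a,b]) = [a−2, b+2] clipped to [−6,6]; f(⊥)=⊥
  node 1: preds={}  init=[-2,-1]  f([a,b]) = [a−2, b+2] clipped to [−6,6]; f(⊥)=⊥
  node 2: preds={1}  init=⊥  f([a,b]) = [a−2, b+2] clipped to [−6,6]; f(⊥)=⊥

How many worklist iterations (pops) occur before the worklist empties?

4

Trace (4 dequeues):
  [1] u=0 | in ⊥ | out ⊥ | ==
  [2] u=1 | in ⊥ | out [-2,-1] | ==
  [3] u=2 | in [-2,-1] | out [-4,1] | prev ⊥ | push {0}
  [4] u=0 | in [-4,1] | out [-6,3] | prev ⊥ | push {}

Converged values:
  [0] [-6,3]
  [1] [-2,-1]
  [2] [-4,1]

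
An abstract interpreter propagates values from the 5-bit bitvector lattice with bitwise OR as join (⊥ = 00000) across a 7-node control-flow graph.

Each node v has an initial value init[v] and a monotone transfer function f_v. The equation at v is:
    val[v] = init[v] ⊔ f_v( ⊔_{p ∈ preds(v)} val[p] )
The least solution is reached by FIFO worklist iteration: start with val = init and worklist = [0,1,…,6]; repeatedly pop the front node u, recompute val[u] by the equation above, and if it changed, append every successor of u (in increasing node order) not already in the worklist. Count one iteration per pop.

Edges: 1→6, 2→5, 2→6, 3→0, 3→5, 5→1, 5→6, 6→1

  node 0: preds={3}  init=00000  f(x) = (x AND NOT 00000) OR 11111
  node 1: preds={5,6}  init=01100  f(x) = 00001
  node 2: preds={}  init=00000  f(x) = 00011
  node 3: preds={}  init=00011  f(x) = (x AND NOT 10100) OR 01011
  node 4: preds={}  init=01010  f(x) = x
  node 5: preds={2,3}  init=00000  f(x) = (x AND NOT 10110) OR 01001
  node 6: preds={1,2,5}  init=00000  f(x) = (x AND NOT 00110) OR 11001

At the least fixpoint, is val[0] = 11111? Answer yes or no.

yes

Worklist (9 pops):
  #1 pop 0: in=00011 → 11111 (was 00000); enqueue []
  #2 pop 1: in=00000 → 01101 (was 01100); enqueue []
  #3 pop 2: in=00000 → 00011 (was 00000); enqueue []
  #4 pop 3: in=00000 → 01011 (was 00011); enqueue [0]
  #5 pop 4: in=00000 → 01010 (no change)
  #6 pop 5: in=01011 → 01001 (was 00000); enqueue [1]
  #7 pop 6: in=01111 → 11001 (was 00000); enqueue []
  #8 pop 0: in=01011 → 11111 (no change)
  #9 pop 1: in=11001 → 01101 (no change)

Fixpoint:
  val[0] = 11111
  val[1] = 01101
  val[2] = 00011
  val[3] = 01011
  val[4] = 01010
  val[5] = 01001
  val[6] = 11001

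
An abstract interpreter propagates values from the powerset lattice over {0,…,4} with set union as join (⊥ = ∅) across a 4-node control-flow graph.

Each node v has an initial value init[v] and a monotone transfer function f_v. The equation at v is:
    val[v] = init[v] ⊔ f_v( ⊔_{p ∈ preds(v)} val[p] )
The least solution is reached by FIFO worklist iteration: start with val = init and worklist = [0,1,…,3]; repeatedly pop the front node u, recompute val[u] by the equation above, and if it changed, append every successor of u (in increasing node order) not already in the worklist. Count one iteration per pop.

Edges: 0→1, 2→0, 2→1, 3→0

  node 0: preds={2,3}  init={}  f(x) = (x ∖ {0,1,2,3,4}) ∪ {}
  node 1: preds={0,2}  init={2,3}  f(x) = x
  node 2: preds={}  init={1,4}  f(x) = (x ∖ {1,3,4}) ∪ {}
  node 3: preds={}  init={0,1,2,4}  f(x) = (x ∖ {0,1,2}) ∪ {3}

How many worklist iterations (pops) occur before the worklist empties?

Worklist (5 pops):
  #1 pop 0: in={0,1,2,4} → {} (no change)
  #2 pop 1: in={1,4} → {1,2,3,4} (was {2,3}); enqueue []
  #3 pop 2: in={} → {1,4} (no change)
  #4 pop 3: in={} → {0,1,2,3,4} (was {0,1,2,4}); enqueue [0]
  #5 pop 0: in={0,1,2,3,4} → {} (no change)

Fixpoint:
  val[0] = {}
  val[1] = {1,2,3,4}
  val[2] = {1,4}
  val[3] = {0,1,2,3,4}

5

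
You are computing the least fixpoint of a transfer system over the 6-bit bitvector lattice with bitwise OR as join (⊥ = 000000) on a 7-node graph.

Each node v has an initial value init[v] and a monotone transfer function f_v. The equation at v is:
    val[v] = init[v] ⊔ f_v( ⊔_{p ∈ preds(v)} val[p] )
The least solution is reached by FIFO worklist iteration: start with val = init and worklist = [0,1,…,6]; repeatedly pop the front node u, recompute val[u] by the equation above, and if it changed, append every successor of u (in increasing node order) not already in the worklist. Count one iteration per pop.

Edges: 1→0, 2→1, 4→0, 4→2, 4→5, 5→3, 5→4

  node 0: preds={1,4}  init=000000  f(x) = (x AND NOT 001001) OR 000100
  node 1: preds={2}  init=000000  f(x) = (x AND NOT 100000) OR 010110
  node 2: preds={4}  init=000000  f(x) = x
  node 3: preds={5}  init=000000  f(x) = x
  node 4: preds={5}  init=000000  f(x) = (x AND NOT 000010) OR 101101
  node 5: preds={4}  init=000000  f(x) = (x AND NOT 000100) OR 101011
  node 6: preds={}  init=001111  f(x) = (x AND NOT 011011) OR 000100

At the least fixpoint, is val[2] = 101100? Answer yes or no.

no

Iteration log — 13 steps:
  step 1. node 0  ⊔preds=000000  new=000100  old=000000  +wl: 
  step 2. node 1  ⊔preds=000000  new=010110  old=000000  +wl: 0
  step 3. node 2  ⊔preds=000000  new=000000  stable
  step 4. node 3  ⊔preds=000000  new=000000  stable
  step 5. node 4  ⊔preds=000000  new=101101  old=000000  +wl: 2
  step 6. node 5  ⊔preds=101101  new=101011  old=000000  +wl: 3,4
  step 7. node 6  ⊔preds=000000  new=001111  stable
  step 8. node 0  ⊔preds=111111  new=110110  old=000100  +wl: 
  step 9. node 2  ⊔preds=101101  new=101101  old=000000  +wl: 1
  step 10. node 3  ⊔preds=101011  new=101011  old=000000  +wl: 
  step 11. node 4  ⊔preds=101011  new=101101  stable
  step 12. node 1  ⊔preds=101101  new=011111  old=010110  +wl: 0
  step 13. node 0  ⊔preds=111111  new=110110  stable

Least fixpoint reached:
  node 0: 110110
  node 1: 011111
  node 2: 101101
  node 3: 101011
  node 4: 101101
  node 5: 101011
  node 6: 001111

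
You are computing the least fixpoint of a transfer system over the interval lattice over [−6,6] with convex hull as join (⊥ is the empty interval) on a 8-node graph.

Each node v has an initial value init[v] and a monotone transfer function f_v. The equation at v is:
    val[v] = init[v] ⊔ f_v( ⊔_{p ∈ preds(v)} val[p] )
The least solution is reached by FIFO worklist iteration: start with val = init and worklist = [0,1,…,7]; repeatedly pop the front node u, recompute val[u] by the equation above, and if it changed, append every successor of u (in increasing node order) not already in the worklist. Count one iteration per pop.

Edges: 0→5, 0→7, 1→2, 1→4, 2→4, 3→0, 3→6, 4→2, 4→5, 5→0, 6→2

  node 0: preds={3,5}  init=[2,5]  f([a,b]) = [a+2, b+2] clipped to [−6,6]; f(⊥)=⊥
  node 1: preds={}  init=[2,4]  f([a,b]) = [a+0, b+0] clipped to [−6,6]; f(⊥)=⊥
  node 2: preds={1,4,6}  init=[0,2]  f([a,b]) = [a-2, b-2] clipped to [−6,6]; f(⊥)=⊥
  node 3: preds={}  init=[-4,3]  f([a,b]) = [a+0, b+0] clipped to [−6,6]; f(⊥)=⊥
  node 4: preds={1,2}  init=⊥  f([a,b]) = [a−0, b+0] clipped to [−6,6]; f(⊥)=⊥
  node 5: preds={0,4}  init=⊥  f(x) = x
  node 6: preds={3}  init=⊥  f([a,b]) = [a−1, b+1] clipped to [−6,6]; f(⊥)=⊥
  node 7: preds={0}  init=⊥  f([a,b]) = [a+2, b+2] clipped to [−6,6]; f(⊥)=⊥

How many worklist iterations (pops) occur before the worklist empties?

Iteration log — 17 steps:
  step 1. node 0  ⊔preds=[-4,3]  new=[-2,5]  old=[2,5]  +wl: 
  step 2. node 1  ⊔preds=⊥  new=[2,4]  stable
  step 3. node 2  ⊔preds=[2,4]  new=[0,2]  stable
  step 4. node 3  ⊔preds=⊥  new=[-4,3]  stable
  step 5. node 4  ⊔preds=[0,4]  new=[0,4]  old=⊥  +wl: 2
  step 6. node 5  ⊔preds=[-2,5]  new=[-2,5]  old=⊥  +wl: 0
  step 7. node 6  ⊔preds=[-4,3]  new=[-5,4]  old=⊥  +wl: 
  step 8. node 7  ⊔preds=[-2,5]  new=[0,6]  old=⊥  +wl: 
  step 9. node 2  ⊔preds=[-5,4]  new=[-6,2]  old=[0,2]  +wl: 4
  step 10. node 0  ⊔preds=[-4,5]  new=[-2,6]  old=[-2,5]  +wl: 5,7
  step 11. node 4  ⊔preds=[-6,4]  new=[-6,4]  old=[0,4]  +wl: 2
  step 12. node 5  ⊔preds=[-6,6]  new=[-6,6]  old=[-2,5]  +wl: 0
  step 13. node 7  ⊔preds=[-2,6]  new=[0,6]  stable
  step 14. node 2  ⊔preds=[-6,4]  new=[-6,2]  stable
  step 15. node 0  ⊔preds=[-6,6]  new=[-4,6]  old=[-2,6]  +wl: 5,7
  step 16. node 5  ⊔preds=[-6,6]  new=[-6,6]  stable
  step 17. node 7  ⊔preds=[-4,6]  new=[-2,6]  old=[0,6]  +wl: 

Least fixpoint reached:
  node 0: [-4,6]
  node 1: [2,4]
  node 2: [-6,2]
  node 3: [-4,3]
  node 4: [-6,4]
  node 5: [-6,6]
  node 6: [-5,4]
  node 7: [-2,6]

17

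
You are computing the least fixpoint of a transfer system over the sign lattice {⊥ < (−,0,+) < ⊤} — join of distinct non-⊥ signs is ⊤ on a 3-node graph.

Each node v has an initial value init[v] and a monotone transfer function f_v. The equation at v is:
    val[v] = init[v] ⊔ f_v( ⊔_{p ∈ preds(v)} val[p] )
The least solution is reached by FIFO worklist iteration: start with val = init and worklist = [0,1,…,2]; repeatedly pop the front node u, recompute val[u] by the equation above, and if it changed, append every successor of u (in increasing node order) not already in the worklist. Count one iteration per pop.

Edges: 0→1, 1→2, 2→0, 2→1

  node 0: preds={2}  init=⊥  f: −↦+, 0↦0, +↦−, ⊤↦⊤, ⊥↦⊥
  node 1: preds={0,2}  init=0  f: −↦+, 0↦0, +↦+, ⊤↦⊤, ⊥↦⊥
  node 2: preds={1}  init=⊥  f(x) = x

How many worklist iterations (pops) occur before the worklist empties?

5

Iteration log — 5 steps:
  step 1. node 0  ⊔preds=⊥  new=⊥  stable
  step 2. node 1  ⊔preds=⊥  new=0  stable
  step 3. node 2  ⊔preds=0  new=0  old=⊥  +wl: 0,1
  step 4. node 0  ⊔preds=0  new=0  old=⊥  +wl: 
  step 5. node 1  ⊔preds=0  new=0  stable

Least fixpoint reached:
  node 0: 0
  node 1: 0
  node 2: 0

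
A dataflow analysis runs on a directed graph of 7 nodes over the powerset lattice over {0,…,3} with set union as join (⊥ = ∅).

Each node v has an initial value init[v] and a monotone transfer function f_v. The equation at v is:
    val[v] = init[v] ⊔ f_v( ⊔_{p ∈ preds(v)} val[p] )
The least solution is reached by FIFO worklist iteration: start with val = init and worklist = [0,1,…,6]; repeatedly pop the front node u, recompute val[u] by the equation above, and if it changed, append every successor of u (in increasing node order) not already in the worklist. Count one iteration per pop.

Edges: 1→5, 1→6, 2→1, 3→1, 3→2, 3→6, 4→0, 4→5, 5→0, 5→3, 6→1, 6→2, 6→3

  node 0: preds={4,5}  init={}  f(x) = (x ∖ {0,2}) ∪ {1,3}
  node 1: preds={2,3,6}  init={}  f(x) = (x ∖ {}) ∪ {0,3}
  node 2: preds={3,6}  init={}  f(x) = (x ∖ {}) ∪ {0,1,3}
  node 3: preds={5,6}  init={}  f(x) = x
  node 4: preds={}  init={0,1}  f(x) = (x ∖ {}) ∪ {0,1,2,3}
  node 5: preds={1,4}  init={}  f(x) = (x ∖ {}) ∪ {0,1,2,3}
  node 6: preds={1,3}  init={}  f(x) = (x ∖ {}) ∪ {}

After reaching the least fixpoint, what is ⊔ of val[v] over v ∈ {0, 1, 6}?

{0,1,2,3}

Iteration log — 18 steps:
  step 1. node 0  ⊔preds={0,1}  new={1,3}  old={}  +wl: 
  step 2. node 1  ⊔preds={}  new={0,3}  old={}  +wl: 
  step 3. node 2  ⊔preds={}  new={0,1,3}  old={}  +wl: 1
  step 4. node 3  ⊔preds={}  new={}  stable
  step 5. node 4  ⊔preds={}  new={0,1,2,3}  old={0,1}  +wl: 0
  step 6. node 5  ⊔preds={0,1,2,3}  new={0,1,2,3}  old={}  +wl: 3
  step 7. node 6  ⊔preds={0,3}  new={0,3}  old={}  +wl: 2
  step 8. node 1  ⊔preds={0,1,3}  new={0,1,3}  old={0,3}  +wl: 5,6
  step 9. node 0  ⊔preds={0,1,2,3}  new={1,3}  stable
  step 10. node 3  ⊔preds={0,1,2,3}  new={0,1,2,3}  old={}  +wl: 1
  step 11. node 2  ⊔preds={0,1,2,3}  new={0,1,2,3}  old={0,1,3}  +wl: 
  step 12. node 5  ⊔preds={0,1,2,3}  new={0,1,2,3}  stable
  step 13. node 6  ⊔preds={0,1,2,3}  new={0,1,2,3}  old={0,3}  +wl: 2,3
  step 14. node 1  ⊔preds={0,1,2,3}  new={0,1,2,3}  old={0,1,3}  +wl: 5,6
  step 15. node 2  ⊔preds={0,1,2,3}  new={0,1,2,3}  stable
  step 16. node 3  ⊔preds={0,1,2,3}  new={0,1,2,3}  stable
  step 17. node 5  ⊔preds={0,1,2,3}  new={0,1,2,3}  stable
  step 18. node 6  ⊔preds={0,1,2,3}  new={0,1,2,3}  stable

Least fixpoint reached:
  node 0: {1,3}
  node 1: {0,1,2,3}
  node 2: {0,1,2,3}
  node 3: {0,1,2,3}
  node 4: {0,1,2,3}
  node 5: {0,1,2,3}
  node 6: {0,1,2,3}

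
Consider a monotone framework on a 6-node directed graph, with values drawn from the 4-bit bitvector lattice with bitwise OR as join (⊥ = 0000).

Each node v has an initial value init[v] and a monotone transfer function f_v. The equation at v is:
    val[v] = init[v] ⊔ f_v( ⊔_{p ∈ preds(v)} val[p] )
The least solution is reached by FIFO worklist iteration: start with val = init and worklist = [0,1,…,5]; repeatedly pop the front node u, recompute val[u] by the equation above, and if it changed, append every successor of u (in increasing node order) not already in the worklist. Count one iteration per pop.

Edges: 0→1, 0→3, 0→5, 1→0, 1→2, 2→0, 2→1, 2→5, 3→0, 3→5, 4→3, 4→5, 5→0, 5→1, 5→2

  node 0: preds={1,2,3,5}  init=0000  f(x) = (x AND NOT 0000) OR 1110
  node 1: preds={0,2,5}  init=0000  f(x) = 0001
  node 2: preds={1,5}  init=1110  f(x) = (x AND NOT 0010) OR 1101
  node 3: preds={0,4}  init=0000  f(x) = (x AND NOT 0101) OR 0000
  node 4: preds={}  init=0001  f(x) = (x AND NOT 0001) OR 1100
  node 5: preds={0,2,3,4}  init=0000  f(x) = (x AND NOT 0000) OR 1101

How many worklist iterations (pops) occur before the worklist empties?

Iteration log — 11 steps:
  step 1. node 0  ⊔preds=1110  new=1110  old=0000  +wl: 
  step 2. node 1  ⊔preds=1110  new=0001  old=0000  +wl: 0
  step 3. node 2  ⊔preds=0001  new=1111  old=1110  +wl: 1
  step 4. node 3  ⊔preds=1111  new=1010  old=0000  +wl: 
  step 5. node 4  ⊔preds=0000  new=1101  old=0001  +wl: 3
  step 6. node 5  ⊔preds=1111  new=1111  old=0000  +wl: 2
  step 7. node 0  ⊔preds=1111  new=1111  old=1110  +wl: 5
  step 8. node 1  ⊔preds=1111  new=0001  stable
  step 9. node 3  ⊔preds=1111  new=1010  stable
  step 10. node 2  ⊔preds=1111  new=1111  stable
  step 11. node 5  ⊔preds=1111  new=1111  stable

Least fixpoint reached:
  node 0: 1111
  node 1: 0001
  node 2: 1111
  node 3: 1010
  node 4: 1101
  node 5: 1111

11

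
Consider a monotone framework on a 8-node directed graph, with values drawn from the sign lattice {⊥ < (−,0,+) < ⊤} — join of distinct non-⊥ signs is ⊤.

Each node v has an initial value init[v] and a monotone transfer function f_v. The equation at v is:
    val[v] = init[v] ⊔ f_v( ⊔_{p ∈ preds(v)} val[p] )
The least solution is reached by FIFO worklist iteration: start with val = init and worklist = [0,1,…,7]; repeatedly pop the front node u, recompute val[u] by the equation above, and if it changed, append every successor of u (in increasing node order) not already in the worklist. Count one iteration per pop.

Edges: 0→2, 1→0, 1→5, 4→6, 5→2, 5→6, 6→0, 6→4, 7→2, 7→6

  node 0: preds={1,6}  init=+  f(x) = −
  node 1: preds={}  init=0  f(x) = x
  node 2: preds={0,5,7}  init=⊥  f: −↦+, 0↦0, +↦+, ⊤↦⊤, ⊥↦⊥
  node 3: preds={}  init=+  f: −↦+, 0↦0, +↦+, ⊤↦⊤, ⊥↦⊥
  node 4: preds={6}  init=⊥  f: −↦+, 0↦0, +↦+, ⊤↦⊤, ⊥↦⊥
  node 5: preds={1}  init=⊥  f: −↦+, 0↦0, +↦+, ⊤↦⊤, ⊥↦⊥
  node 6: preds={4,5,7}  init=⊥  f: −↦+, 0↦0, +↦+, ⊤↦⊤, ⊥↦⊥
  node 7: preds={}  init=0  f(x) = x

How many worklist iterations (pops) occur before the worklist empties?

12

Trace (12 dequeues):
  [1] u=0 | in 0 | out ⊤ | prev + | push {}
  [2] u=1 | in ⊥ | out 0 | ==
  [3] u=2 | in ⊤ | out ⊤ | prev ⊥ | push {}
  [4] u=3 | in ⊥ | out + | ==
  [5] u=4 | in ⊥ | out ⊥ | ==
  [6] u=5 | in 0 | out 0 | prev ⊥ | push {2}
  [7] u=6 | in 0 | out 0 | prev ⊥ | push {0,4}
  [8] u=7 | in ⊥ | out 0 | ==
  [9] u=2 | in ⊤ | out ⊤ | ==
  [10] u=0 | in 0 | out ⊤ | ==
  [11] u=4 | in 0 | out 0 | prev ⊥ | push {6}
  [12] u=6 | in 0 | out 0 | ==

Converged values:
  [0] ⊤
  [1] 0
  [2] ⊤
  [3] +
  [4] 0
  [5] 0
  [6] 0
  [7] 0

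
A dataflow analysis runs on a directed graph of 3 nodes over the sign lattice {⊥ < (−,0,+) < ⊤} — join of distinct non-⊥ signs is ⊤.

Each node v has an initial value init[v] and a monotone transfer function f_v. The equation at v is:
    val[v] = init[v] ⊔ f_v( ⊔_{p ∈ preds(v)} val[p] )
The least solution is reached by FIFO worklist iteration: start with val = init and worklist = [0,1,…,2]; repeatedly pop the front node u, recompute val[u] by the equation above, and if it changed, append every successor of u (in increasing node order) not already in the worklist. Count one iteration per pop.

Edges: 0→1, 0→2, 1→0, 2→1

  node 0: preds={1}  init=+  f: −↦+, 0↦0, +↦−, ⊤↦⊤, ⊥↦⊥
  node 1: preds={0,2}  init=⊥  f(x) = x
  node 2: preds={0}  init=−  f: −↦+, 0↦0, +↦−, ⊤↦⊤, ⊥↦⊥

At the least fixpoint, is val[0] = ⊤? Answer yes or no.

Trace (7 dequeues):
  [1] u=0 | in ⊥ | out + | ==
  [2] u=1 | in ⊤ | out ⊤ | prev ⊥ | push {0}
  [3] u=2 | in + | out − | ==
  [4] u=0 | in ⊤ | out ⊤ | prev + | push {1,2}
  [5] u=1 | in ⊤ | out ⊤ | ==
  [6] u=2 | in ⊤ | out ⊤ | prev − | push {1}
  [7] u=1 | in ⊤ | out ⊤ | ==

Converged values:
  [0] ⊤
  [1] ⊤
  [2] ⊤

yes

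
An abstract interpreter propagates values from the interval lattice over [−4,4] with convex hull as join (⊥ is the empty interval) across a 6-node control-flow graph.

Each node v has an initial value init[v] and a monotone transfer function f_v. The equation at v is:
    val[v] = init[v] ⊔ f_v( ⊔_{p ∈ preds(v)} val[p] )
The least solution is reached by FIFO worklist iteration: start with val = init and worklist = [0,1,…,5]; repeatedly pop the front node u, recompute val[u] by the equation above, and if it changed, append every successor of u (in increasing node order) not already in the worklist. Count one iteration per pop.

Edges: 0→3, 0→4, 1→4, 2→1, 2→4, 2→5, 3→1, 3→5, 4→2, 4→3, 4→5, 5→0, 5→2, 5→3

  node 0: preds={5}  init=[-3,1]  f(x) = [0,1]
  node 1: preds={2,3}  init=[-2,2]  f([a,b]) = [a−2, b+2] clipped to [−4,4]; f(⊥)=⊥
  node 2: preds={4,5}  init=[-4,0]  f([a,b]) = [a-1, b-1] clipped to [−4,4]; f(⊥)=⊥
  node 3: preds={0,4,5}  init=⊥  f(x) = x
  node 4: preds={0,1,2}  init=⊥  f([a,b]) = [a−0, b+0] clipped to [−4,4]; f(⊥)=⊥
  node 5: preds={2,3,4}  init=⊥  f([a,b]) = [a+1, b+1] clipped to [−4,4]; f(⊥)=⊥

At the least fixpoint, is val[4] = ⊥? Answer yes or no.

no

Iteration log — 21 steps:
  step 1. node 0  ⊔preds=⊥  new=[-3,1]  stable
  step 2. node 1  ⊔preds=[-4,0]  new=[-4,2]  old=[-2,2]  +wl: 
  step 3. node 2  ⊔preds=⊥  new=[-4,0]  stable
  step 4. node 3  ⊔preds=[-3,1]  new=[-3,1]  old=⊥  +wl: 1
  step 5. node 4  ⊔preds=[-4,2]  new=[-4,2]  old=⊥  +wl: 2,3
  step 6. node 5  ⊔preds=[-4,2]  new=[-3,3]  old=⊥  +wl: 0
  step 7. node 1  ⊔preds=[-4,1]  new=[-4,3]  old=[-4,2]  +wl: 4
  step 8. node 2  ⊔preds=[-4,3]  new=[-4,2]  old=[-4,0]  +wl: 1,5
  step 9. node 3  ⊔preds=[-4,3]  new=[-4,3]  old=[-3,1]  +wl: 
  step 10. node 0  ⊔preds=[-3,3]  new=[-3,1]  stable
  step 11. node 4  ⊔preds=[-4,3]  new=[-4,3]  old=[-4,2]  +wl: 2,3
  step 12. node 1  ⊔preds=[-4,3]  new=[-4,4]  old=[-4,3]  +wl: 4
  step 13. node 5  ⊔preds=[-4,3]  new=[-3,4]  old=[-3,3]  +wl: 0
  step 14. node 2  ⊔preds=[-4,4]  new=[-4,3]  old=[-4,2]  +wl: 1,5
  step 15. node 3  ⊔preds=[-4,4]  new=[-4,4]  old=[-4,3]  +wl: 
  step 16. node 4  ⊔preds=[-4,4]  new=[-4,4]  old=[-4,3]  +wl: 2,3
  step 17. node 0  ⊔preds=[-3,4]  new=[-3,1]  stable
  step 18. node 1  ⊔preds=[-4,4]  new=[-4,4]  stable
  step 19. node 5  ⊔preds=[-4,4]  new=[-3,4]  stable
  step 20. node 2  ⊔preds=[-4,4]  new=[-4,3]  stable
  step 21. node 3  ⊔preds=[-4,4]  new=[-4,4]  stable

Least fixpoint reached:
  node 0: [-3,1]
  node 1: [-4,4]
  node 2: [-4,3]
  node 3: [-4,4]
  node 4: [-4,4]
  node 5: [-3,4]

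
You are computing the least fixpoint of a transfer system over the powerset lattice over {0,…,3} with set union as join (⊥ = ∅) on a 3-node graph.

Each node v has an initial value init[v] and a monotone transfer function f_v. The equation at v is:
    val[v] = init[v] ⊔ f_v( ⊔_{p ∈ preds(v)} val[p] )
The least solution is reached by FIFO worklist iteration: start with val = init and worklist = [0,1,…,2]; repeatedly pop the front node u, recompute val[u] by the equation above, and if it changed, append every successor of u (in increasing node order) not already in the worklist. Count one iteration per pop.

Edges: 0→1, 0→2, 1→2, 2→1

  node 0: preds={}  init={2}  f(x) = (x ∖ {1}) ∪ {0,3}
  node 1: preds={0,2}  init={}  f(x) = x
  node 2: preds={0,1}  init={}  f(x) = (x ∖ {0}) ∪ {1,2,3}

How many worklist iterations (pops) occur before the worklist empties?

Trace (5 dequeues):
  [1] u=0 | in {} | out {0,2,3} | prev {2} | push {}
  [2] u=1 | in {0,2,3} | out {0,2,3} | prev {} | push {}
  [3] u=2 | in {0,2,3} | out {1,2,3} | prev {} | push {1}
  [4] u=1 | in {0,1,2,3} | out {0,1,2,3} | prev {0,2,3} | push {2}
  [5] u=2 | in {0,1,2,3} | out {1,2,3} | ==

Converged values:
  [0] {0,2,3}
  [1] {0,1,2,3}
  [2] {1,2,3}

5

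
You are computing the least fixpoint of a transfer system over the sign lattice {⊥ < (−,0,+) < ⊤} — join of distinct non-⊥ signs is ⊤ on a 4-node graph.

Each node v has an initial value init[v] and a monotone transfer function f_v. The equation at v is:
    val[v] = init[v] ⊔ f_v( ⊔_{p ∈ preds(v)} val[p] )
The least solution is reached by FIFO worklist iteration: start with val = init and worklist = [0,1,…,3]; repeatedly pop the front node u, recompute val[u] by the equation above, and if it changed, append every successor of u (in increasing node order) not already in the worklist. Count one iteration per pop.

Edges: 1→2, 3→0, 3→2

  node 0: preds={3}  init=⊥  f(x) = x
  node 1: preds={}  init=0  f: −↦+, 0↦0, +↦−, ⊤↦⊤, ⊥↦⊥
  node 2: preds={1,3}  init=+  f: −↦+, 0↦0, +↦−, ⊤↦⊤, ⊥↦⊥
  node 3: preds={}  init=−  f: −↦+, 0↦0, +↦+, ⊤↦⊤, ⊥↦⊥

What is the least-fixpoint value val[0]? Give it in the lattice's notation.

Iteration log — 4 steps:
  step 1. node 0  ⊔preds=−  new=−  old=⊥  +wl: 
  step 2. node 1  ⊔preds=⊥  new=0  stable
  step 3. node 2  ⊔preds=⊤  new=⊤  old=+  +wl: 
  step 4. node 3  ⊔preds=⊥  new=−  stable

Least fixpoint reached:
  node 0: −
  node 1: 0
  node 2: ⊤
  node 3: −

−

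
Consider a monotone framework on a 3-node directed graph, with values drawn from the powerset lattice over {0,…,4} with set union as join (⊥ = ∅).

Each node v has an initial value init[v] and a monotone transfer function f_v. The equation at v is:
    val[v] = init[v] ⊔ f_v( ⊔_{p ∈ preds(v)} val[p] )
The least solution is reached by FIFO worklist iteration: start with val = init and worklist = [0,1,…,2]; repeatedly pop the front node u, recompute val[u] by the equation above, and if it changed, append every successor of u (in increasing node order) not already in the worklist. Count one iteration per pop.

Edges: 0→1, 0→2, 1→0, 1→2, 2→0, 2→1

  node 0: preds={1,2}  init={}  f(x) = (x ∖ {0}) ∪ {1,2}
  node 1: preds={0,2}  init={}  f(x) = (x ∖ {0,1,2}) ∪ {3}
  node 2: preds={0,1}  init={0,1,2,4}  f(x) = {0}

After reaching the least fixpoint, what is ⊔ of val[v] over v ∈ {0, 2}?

Iteration log — 6 steps:
  step 1. node 0  ⊔preds={0,1,2,4}  new={1,2,4}  old={}  +wl: 
  step 2. node 1  ⊔preds={0,1,2,4}  new={3,4}  old={}  +wl: 0
  step 3. node 2  ⊔preds={1,2,3,4}  new={0,1,2,4}  stable
  step 4. node 0  ⊔preds={0,1,2,3,4}  new={1,2,3,4}  old={1,2,4}  +wl: 1,2
  step 5. node 1  ⊔preds={0,1,2,3,4}  new={3,4}  stable
  step 6. node 2  ⊔preds={1,2,3,4}  new={0,1,2,4}  stable

Least fixpoint reached:
  node 0: {1,2,3,4}
  node 1: {3,4}
  node 2: {0,1,2,4}

{0,1,2,3,4}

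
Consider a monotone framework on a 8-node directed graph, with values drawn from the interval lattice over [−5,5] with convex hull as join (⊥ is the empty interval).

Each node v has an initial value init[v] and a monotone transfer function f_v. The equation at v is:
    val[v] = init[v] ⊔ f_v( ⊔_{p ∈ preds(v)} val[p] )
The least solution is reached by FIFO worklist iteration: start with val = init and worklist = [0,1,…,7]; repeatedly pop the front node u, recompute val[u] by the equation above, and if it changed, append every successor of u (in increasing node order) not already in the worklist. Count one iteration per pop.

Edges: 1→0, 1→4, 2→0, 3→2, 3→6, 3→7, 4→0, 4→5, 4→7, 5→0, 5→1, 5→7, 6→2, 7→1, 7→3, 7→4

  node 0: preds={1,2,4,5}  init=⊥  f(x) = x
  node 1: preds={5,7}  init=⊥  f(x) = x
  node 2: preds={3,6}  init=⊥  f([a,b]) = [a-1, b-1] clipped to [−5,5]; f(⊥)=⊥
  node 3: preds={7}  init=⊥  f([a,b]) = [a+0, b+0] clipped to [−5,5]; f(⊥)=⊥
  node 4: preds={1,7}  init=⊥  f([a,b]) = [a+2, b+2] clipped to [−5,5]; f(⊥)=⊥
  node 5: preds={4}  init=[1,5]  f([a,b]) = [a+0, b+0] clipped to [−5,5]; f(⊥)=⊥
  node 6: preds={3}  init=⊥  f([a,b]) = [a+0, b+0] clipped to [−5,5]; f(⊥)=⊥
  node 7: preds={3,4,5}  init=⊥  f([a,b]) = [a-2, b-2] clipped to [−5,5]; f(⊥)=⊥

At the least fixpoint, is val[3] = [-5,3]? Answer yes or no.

Worklist (41 pops):
  #1 pop 0: in=[1,5] → [1,5] (was ⊥); enqueue []
  #2 pop 1: in=[1,5] → [1,5] (was ⊥); enqueue [0]
  #3 pop 2: in=⊥ → ⊥ (no change)
  #4 pop 3: in=⊥ → ⊥ (no change)
  #5 pop 4: in=[1,5] → [3,5] (was ⊥); enqueue []
  #6 pop 5: in=[3,5] → [1,5] (no change)
  #7 pop 6: in=⊥ → ⊥ (no change)
  #8 pop 7: in=[1,5] → [-1,3] (was ⊥); enqueue [1,3,4]
  #9 pop 0: in=[1,5] → [1,5] (no change)
  #10 pop 1: in=[-1,5] → [-1,5] (was [1,5]); enqueue [0]
  #11 pop 3: in=[-1,3] → [-1,3] (was ⊥); enqueue [2,6,7]
  #12 pop 4: in=[-1,5] → [1,5] (was [3,5]); enqueue [5]
  #13 pop 0: in=[-1,5] → [-1,5] (was [1,5]); enqueue []
  #14 pop 2: in=[-1,3] → [-2,2] (was ⊥); enqueue [0]
  #15 pop 6: in=[-1,3] → [-1,3] (was ⊥); enqueue [2]
  #16 pop 7: in=[-1,5] → [-3,3] (was [-1,3]); enqueue [1,3,4]
  #17 pop 5: in=[1,5] → [1,5] (no change)
  #18 pop 0: in=[-2,5] → [-2,5] (was [-1,5]); enqueue []
  #19 pop 2: in=[-1,3] → [-2,2] (no change)
  #20 pop 1: in=[-3,5] → [-3,5] (was [-1,5]); enqueue [0]
  #21 pop 3: in=[-3,3] → [-3,3] (was [-1,3]); enqueue [2,6,7]
  #22 pop 4: in=[-3,5] → [-1,5] (was [1,5]); enqueue [5]
  #23 pop 0: in=[-3,5] → [-3,5] (was [-2,5]); enqueue []
  #24 pop 2: in=[-3,3] → [-4,2] (was [-2,2]); enqueue [0]
  #25 pop 6: in=[-3,3] → [-3,3] (was [-1,3]); enqueue [2]
  #26 pop 7: in=[-3,5] → [-5,3] (was [-3,3]); enqueue [1,3,4]
  #27 pop 5: in=[-1,5] → [-1,5] (was [1,5]); enqueue [7]
  #28 pop 0: in=[-4,5] → [-4,5] (was [-3,5]); enqueue []
  #29 pop 2: in=[-3,3] → [-4,2] (no change)
  #30 pop 1: in=[-5,5] → [-5,5] (was [-3,5]); enqueue [0]
  #31 pop 3: in=[-5,3] → [-5,3] (was [-3,3]); enqueue [2,6]
  #32 pop 4: in=[-5,5] → [-3,5] (was [-1,5]); enqueue [5]
  #33 pop 7: in=[-5,5] → [-5,3] (no change)
  #34 pop 0: in=[-5,5] → [-5,5] (was [-4,5]); enqueue []
  #35 pop 2: in=[-5,3] → [-5,2] (was [-4,2]); enqueue [0]
  #36 pop 6: in=[-5,3] → [-5,3] (was [-3,3]); enqueue [2]
  #37 pop 5: in=[-3,5] → [-3,5] (was [-1,5]); enqueue [1,7]
  #38 pop 0: in=[-5,5] → [-5,5] (no change)
  #39 pop 2: in=[-5,3] → [-5,2] (no change)
  #40 pop 1: in=[-5,5] → [-5,5] (no change)
  #41 pop 7: in=[-5,5] → [-5,3] (no change)

Fixpoint:
  val[0] = [-5,5]
  val[1] = [-5,5]
  val[2] = [-5,2]
  val[3] = [-5,3]
  val[4] = [-3,5]
  val[5] = [-3,5]
  val[6] = [-5,3]
  val[7] = [-5,3]

yes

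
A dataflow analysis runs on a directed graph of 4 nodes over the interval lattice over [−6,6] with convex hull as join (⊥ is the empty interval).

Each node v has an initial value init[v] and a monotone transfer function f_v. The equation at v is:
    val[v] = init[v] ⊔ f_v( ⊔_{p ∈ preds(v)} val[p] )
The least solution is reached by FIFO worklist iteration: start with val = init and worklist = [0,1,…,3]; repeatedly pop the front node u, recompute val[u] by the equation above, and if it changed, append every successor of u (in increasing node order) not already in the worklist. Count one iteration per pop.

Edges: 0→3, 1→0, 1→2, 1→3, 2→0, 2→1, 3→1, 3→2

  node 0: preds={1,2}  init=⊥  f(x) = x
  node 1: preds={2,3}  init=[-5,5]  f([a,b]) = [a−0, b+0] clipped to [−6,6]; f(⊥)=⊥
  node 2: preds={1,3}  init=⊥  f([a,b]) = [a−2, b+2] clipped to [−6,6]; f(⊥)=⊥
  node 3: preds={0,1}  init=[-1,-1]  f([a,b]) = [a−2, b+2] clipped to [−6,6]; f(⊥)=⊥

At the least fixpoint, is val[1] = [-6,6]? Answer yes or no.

Trace (9 dequeues):
  [1] u=0 | in [-5,5] | out [-5,5] | prev ⊥ | push {}
  [2] u=1 | in [-1,-1] | out [-5,5] | ==
  [3] u=2 | in [-5,5] | out [-6,6] | prev ⊥ | push {0,1}
  [4] u=3 | in [-5,5] | out [-6,6] | prev [-1,-1] | push {2}
  [5] u=0 | in [-6,6] | out [-6,6] | prev [-5,5] | push {3}
  [6] u=1 | in [-6,6] | out [-6,6] | prev [-5,5] | push {0}
  [7] u=2 | in [-6,6] | out [-6,6] | ==
  [8] u=3 | in [-6,6] | out [-6,6] | ==
  [9] u=0 | in [-6,6] | out [-6,6] | ==

Converged values:
  [0] [-6,6]
  [1] [-6,6]
  [2] [-6,6]
  [3] [-6,6]

yes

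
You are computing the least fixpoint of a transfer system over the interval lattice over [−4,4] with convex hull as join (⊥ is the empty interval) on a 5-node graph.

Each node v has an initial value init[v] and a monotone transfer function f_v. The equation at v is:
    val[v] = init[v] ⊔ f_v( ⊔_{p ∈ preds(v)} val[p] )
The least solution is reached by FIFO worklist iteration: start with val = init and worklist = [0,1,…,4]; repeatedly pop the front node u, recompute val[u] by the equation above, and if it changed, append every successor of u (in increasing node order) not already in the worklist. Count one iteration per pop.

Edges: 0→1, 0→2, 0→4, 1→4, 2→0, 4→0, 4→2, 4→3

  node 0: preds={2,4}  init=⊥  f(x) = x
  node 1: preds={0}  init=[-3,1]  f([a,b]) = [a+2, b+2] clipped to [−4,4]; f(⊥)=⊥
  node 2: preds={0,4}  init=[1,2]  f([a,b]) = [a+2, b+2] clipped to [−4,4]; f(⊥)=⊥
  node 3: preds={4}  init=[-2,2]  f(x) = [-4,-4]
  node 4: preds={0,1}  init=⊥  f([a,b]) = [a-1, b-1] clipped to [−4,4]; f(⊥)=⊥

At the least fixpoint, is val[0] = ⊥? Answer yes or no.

no

Iteration log — 11 steps:
  step 1. node 0  ⊔preds=[1,2]  new=[1,2]  old=⊥  +wl: 
  step 2. node 1  ⊔preds=[1,2]  new=[-3,4]  old=[-3,1]  +wl: 
  step 3. node 2  ⊔preds=[1,2]  new=[1,4]  old=[1,2]  +wl: 0
  step 4. node 3  ⊔preds=⊥  new=[-4,2]  old=[-2,2]  +wl: 
  step 5. node 4  ⊔preds=[-3,4]  new=[-4,3]  old=⊥  +wl: 2,3
  step 6. node 0  ⊔preds=[-4,4]  new=[-4,4]  old=[1,2]  +wl: 1,4
  step 7. node 2  ⊔preds=[-4,4]  new=[-2,4]  old=[1,4]  +wl: 0
  step 8. node 3  ⊔preds=[-4,3]  new=[-4,2]  stable
  step 9. node 1  ⊔preds=[-4,4]  new=[-3,4]  stable
  step 10. node 4  ⊔preds=[-4,4]  new=[-4,3]  stable
  step 11. node 0  ⊔preds=[-4,4]  new=[-4,4]  stable

Least fixpoint reached:
  node 0: [-4,4]
  node 1: [-3,4]
  node 2: [-2,4]
  node 3: [-4,2]
  node 4: [-4,3]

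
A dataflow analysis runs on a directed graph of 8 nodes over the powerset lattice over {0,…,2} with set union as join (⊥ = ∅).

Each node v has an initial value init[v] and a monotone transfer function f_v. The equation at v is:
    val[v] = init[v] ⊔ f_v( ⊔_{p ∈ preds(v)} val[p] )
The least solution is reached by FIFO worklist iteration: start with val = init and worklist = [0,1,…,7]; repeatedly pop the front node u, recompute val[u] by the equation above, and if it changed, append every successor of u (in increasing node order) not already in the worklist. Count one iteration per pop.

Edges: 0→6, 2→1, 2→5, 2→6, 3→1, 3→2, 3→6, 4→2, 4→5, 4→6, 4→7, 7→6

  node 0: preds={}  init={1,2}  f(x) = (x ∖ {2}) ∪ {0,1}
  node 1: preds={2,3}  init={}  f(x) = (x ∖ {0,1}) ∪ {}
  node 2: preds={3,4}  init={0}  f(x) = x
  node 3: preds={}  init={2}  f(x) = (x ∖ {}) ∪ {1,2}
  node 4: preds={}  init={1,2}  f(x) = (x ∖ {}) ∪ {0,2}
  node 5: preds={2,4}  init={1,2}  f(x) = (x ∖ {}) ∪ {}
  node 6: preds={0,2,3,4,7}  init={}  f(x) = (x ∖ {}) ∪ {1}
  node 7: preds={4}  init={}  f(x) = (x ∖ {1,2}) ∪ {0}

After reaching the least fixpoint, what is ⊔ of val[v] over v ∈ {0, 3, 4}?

{0,1,2}

Worklist (11 pops):
  #1 pop 0: in={} → {0,1,2} (was {1,2}); enqueue []
  #2 pop 1: in={0,2} → {2} (was {}); enqueue []
  #3 pop 2: in={1,2} → {0,1,2} (was {0}); enqueue [1]
  #4 pop 3: in={} → {1,2} (was {2}); enqueue [2]
  #5 pop 4: in={} → {0,1,2} (was {1,2}); enqueue []
  #6 pop 5: in={0,1,2} → {0,1,2} (was {1,2}); enqueue []
  #7 pop 6: in={0,1,2} → {0,1,2} (was {}); enqueue []
  #8 pop 7: in={0,1,2} → {0} (was {}); enqueue [6]
  #9 pop 1: in={0,1,2} → {2} (no change)
  #10 pop 2: in={0,1,2} → {0,1,2} (no change)
  #11 pop 6: in={0,1,2} → {0,1,2} (no change)

Fixpoint:
  val[0] = {0,1,2}
  val[1] = {2}
  val[2] = {0,1,2}
  val[3] = {1,2}
  val[4] = {0,1,2}
  val[5] = {0,1,2}
  val[6] = {0,1,2}
  val[7] = {0}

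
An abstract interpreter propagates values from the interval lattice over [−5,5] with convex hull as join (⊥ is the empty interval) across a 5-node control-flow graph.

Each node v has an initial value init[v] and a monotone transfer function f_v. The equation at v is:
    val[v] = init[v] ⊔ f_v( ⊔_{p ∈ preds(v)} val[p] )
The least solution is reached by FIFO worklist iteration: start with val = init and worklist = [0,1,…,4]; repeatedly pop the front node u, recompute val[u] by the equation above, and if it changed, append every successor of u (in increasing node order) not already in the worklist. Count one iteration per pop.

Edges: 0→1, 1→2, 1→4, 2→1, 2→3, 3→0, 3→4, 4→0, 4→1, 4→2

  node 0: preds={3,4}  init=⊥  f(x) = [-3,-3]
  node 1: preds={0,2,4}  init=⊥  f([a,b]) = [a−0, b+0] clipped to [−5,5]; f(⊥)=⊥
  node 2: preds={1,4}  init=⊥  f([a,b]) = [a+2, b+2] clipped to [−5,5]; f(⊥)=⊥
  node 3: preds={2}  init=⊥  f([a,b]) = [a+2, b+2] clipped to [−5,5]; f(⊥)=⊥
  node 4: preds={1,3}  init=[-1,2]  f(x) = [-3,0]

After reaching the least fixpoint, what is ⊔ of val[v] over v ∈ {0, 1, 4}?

[-3,5]

Trace (13 dequeues):
  [1] u=0 | in [-1,2] | out [-3,-3] | prev ⊥ | push {}
  [2] u=1 | in [-3,2] | out [-3,2] | prev ⊥ | push {}
  [3] u=2 | in [-3,2] | out [-1,4] | prev ⊥ | push {1}
  [4] u=3 | in [-1,4] | out [1,5] | prev ⊥ | push {0}
  [5] u=4 | in [-3,5] | out [-3,2] | prev [-1,2] | push {2}
  [6] u=1 | in [-3,4] | out [-3,4] | prev [-3,2] | push {4}
  [7] u=0 | in [-3,5] | out [-3,-3] | ==
  [8] u=2 | in [-3,4] | out [-1,5] | prev [-1,4] | push {1,3}
  [9] u=4 | in [-3,5] | out [-3,2] | ==
  [10] u=1 | in [-3,5] | out [-3,5] | prev [-3,4] | push {2,4}
  [11] u=3 | in [-1,5] | out [1,5] | ==
  [12] u=2 | in [-3,5] | out [-1,5] | ==
  [13] u=4 | in [-3,5] | out [-3,2] | ==

Converged values:
  [0] [-3,-3]
  [1] [-3,5]
  [2] [-1,5]
  [3] [1,5]
  [4] [-3,2]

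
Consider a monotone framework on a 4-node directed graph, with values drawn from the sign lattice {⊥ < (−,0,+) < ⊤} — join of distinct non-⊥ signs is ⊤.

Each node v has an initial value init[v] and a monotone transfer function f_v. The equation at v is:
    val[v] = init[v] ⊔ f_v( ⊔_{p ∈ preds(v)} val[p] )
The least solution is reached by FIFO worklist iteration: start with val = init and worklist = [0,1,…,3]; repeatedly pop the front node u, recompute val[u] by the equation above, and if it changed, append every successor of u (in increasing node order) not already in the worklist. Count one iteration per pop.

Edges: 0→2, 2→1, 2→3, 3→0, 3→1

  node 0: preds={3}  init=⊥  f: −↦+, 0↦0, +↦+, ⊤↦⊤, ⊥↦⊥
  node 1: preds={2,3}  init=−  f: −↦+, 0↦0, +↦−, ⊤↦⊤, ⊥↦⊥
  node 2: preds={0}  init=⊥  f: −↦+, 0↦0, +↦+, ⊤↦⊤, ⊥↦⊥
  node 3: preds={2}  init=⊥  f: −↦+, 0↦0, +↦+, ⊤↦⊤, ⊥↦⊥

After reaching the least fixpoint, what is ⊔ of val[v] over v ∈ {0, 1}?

−

Trace (4 dequeues):
  [1] u=0 | in ⊥ | out ⊥ | ==
  [2] u=1 | in ⊥ | out − | ==
  [3] u=2 | in ⊥ | out ⊥ | ==
  [4] u=3 | in ⊥ | out ⊥ | ==

Converged values:
  [0] ⊥
  [1] −
  [2] ⊥
  [3] ⊥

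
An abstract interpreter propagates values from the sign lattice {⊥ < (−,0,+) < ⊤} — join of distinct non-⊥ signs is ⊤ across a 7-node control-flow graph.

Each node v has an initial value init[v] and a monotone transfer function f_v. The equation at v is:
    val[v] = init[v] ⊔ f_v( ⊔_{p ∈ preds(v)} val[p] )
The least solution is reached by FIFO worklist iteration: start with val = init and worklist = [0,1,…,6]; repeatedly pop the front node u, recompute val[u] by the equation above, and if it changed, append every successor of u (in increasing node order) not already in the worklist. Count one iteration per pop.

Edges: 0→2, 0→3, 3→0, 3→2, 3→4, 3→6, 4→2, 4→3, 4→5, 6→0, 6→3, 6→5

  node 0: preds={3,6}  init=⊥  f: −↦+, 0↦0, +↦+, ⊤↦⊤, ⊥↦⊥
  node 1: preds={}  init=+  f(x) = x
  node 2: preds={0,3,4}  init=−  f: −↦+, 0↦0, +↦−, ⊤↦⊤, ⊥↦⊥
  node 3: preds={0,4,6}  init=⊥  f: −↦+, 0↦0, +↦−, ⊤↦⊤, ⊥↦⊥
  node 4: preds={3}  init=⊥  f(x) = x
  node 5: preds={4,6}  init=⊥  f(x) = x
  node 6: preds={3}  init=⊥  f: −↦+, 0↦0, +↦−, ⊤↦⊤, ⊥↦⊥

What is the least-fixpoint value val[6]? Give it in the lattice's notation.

⊥

Trace (7 dequeues):
  [1] u=0 | in ⊥ | out ⊥ | ==
  [2] u=1 | in ⊥ | out + | ==
  [3] u=2 | in ⊥ | out − | ==
  [4] u=3 | in ⊥ | out ⊥ | ==
  [5] u=4 | in ⊥ | out ⊥ | ==
  [6] u=5 | in ⊥ | out ⊥ | ==
  [7] u=6 | in ⊥ | out ⊥ | ==

Converged values:
  [0] ⊥
  [1] +
  [2] −
  [3] ⊥
  [4] ⊥
  [5] ⊥
  [6] ⊥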